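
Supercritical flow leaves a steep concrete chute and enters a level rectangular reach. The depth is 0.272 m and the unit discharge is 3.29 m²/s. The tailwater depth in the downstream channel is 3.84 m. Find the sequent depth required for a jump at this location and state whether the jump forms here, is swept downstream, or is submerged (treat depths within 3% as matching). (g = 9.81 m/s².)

y₂ = 2.72 m; the jump is submerged

V₁ = q/y₁ = 3.29/0.272 = 12.1 m/s. Fr₁ = V₁/√(g·y₁) = 12.1/√(9.81×0.272) = 7.40.
Sequent-depth ratio: y₂/y₁ = ½[√(1 + 8Fr₁²) − 1] = ½[√439.6 − 1] = 9.98.
y₂ = 9.98 × 0.272 = 2.72 m.
Tailwater y_tw = 3.84 m: y_tw > y₂, so the jump is submerged.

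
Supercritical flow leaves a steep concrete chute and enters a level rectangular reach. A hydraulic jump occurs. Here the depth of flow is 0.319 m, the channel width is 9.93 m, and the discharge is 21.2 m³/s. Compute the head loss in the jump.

q = Q/b = 21.2/9.93 = 2.13 m²/s; V₁ = q/y₁ = 6.69 m/s. Fr₁ = V₁/√(g·y₁) = 3.78.
Bélanger equation: y₂/y₁ = ½[√(1 + 8Fr₁²) − 1] = ½[√115.5 − 1] = 4.87.
y₂ = 4.87 × 0.319 = 1.55 m.
V₂ = q/y₂ = 2.13/1.55 = 1.37 m/s. E₁ = y₁ + V₁²/2g = 2.60 m; E₂ = y₂ + V₂²/2g = 1.65 m. ΔE = E₁ − E₂ = 0.951 m.

ΔE = 0.951 m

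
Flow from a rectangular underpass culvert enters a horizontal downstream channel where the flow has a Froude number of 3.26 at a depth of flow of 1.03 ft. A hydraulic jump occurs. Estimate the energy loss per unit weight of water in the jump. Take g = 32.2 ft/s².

Fr₁ = 3.26 (given).
Sequent-depth ratio: y₂/y₁ = ½[√(1 + 8Fr₁²) − 1] = ½[√86.02 − 1] = 4.14.
y₂ = 4.14 × 1.03 = 4.26 ft.
V₁ = Fr₁·√(g·y₁) = 3.26×√(32.2×1.03) = 18.8 ft/s; q = V₁·y₁ = 19.3 ft²/s. V₂ = q/y₂ = 19.3/4.26 = 4.54 ft/s. E₁ = y₁ + V₁²/2g = 6.50 ft; E₂ = y₂ + V₂²/2g = 4.58 ft. ΔE = E₁ − E₂ = 1.92 ft.

ΔE = 1.92 ft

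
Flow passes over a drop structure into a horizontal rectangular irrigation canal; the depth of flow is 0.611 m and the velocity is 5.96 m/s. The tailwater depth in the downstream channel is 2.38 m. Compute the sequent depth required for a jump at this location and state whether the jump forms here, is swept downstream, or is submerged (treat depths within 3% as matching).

y₂ = 1.82 m; the jump is submerged

Fr₁ = V₁/√(g·y₁) = 5.96/√(9.81×0.611) = 2.43.
Conjugate-depth relation: y₂/y₁ = ½[√(1 + 8Fr₁²) − 1] = ½[√48.41 − 1] = 2.98.
y₂ = 2.98 × 0.611 = 1.82 m.
Tailwater y_tw = 2.38 m: y_tw > y₂, so the jump is submerged.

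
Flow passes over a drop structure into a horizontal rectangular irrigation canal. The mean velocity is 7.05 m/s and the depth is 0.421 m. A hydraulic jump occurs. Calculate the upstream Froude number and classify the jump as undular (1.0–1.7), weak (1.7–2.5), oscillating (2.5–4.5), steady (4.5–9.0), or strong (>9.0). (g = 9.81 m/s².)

Fr₁ = V₁/√(g·y₁) = 7.05/√(9.81×0.421) = 3.47.
Fr₁ = 3.47 lies in the oscillating range.

Fr₁ = 3.47; oscillating jump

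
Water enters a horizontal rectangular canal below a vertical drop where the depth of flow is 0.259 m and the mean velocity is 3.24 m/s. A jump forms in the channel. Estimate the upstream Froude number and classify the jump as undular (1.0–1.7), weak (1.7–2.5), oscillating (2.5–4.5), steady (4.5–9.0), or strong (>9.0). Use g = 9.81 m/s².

Fr₁ = 2.03; weak jump

Fr₁ = V₁/√(g·y₁) = 3.24/√(9.81×0.259) = 2.03.
Fr₁ = 2.03 lies in the weak range.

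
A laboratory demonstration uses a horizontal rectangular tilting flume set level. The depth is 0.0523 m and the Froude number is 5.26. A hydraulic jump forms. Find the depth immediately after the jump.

Fr₁ = 5.26 (given).
Conjugate-depth relation: y₂/y₁ = ½[√(1 + 8Fr₁²) − 1] = ½[√222.3 − 1] = 6.96.
y₂ = 6.96 × 0.0523 = 0.364 m.

y₂ = 0.364 m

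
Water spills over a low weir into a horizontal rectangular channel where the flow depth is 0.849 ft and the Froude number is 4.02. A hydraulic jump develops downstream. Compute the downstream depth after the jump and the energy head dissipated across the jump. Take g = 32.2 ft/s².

y₂ = 4.42 ft; ΔE = 3.04 ft

Fr₁ = 4.02 (given).
From the momentum equation for a rectangular channel, y₂/y₁ = ½[√(1 + 8Fr₁²) − 1] = ½[√130.3 − 1] = 5.21.
y₂ = 5.21 × 0.849 = 4.42 ft.
Head loss: ΔE = (y₂ − y₁)³/(4y₁y₂) = (4.42 − 0.849)³/(4×0.849×4.42) = 45.6/15.0 = 3.04 ft.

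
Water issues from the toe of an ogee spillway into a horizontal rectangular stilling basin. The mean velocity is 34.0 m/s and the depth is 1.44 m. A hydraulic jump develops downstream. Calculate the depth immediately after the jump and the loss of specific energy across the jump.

y₂ = 17.7 m; ΔE = 42.3 m

Fr₁ = V₁/√(g·y₁) = 34.0/√(9.81×1.44) = 9.05.
From the momentum equation for a rectangular channel, y₂/y₁ = ½[√(1 + 8Fr₁²) − 1] = ½[√655.7 − 1] = 12.3.
y₂ = 12.3 × 1.44 = 17.7 m.
Head loss: ΔE = (y₂ − y₁)³/(4y₁y₂) = (17.7 − 1.44)³/(4×1.44×17.7) = 4312/102 = 42.3 m.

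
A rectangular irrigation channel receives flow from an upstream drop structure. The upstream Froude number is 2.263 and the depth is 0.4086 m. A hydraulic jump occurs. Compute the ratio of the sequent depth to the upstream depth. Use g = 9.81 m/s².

Fr₁ = 2.263 (given).
From the momentum equation for a rectangular channel, y₂/y₁ = ½[√(1 + 8Fr₁²) − 1] = ½[√41.969 − 1] = 2.739.

y₂/y₁ = 2.739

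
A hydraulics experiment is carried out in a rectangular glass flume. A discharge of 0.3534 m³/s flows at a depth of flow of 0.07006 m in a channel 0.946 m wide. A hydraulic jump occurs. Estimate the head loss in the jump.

ΔE = 0.8965 m

q = Q/b = 0.3534/0.946 = 0.3736 m²/s; V₁ = q/y₁ = 5.332 m/s. Fr₁ = V₁/√(g·y₁) = 6.432.
By Bélanger, y₂/y₁ = ½[√(1 + 8Fr₁²) − 1] = ½[√331.95 − 1] = 8.610.
y₂ = 8.610 × 0.07006 = 0.6032 m.
Head loss: ΔE = (y₂ − y₁)³/(4y₁y₂) = (0.6032 − 0.07006)³/(4×0.07006×0.6032) = 0.1515/0.1690 = 0.8965 m.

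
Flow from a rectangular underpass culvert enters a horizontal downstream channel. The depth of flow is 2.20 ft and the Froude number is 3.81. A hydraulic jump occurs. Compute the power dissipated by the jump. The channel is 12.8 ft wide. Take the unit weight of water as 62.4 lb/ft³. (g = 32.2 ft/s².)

P = 687 hp

Fr₁ = 3.81 (given).
Sequent-depth ratio: y₂/y₁ = ½[√(1 + 8Fr₁²) − 1] = ½[√117.1 − 1] = 4.91.
y₂ = 4.91 × 2.20 = 10.8 ft.
Head loss: ΔE = (y₂ − y₁)³/(4y₁y₂) = (10.8 − 2.20)³/(4×2.20×10.8) = 637/95.1 = 6.70 ft.
V₁ = Fr₁·√(g·y₁) = 3.81×√(32.2×2.20) = 32.1 ft/s; q = V₁·y₁ = 70.5 ft²/s. Q = q·b = 70.5 × 12.8 = 903 cfs. P = γ·Q·ΔE/550 = 62.4 × 903 × 6.70 / 550 = 687 hp.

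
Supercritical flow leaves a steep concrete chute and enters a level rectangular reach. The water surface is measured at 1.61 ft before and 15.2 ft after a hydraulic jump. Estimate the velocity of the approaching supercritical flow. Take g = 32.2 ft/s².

V₁ = 50.5 ft/s

For a rectangular channel the momentum equation gives q² = ½·g·y₁·y₂·(y₁ + y₂) = ½×32.2×1.61×15.2×16.8 = 6623.
q = √6623 = 81.4 ft²/s.
V₁ = q/y₁ = 81.4/1.61 = 50.5 ft/s.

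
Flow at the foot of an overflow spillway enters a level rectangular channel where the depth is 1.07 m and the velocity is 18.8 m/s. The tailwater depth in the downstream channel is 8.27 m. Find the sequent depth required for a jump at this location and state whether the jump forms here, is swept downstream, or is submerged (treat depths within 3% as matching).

Fr₁ = V₁/√(g·y₁) = 18.8/√(9.81×1.07) = 5.80.
From the momentum equation for a rectangular channel, y₂/y₁ = ½[√(1 + 8Fr₁²) − 1] = ½[√270.4 − 1] = 7.72.
y₂ = 7.72 × 1.07 = 8.26 m.
Tailwater y_tw = 8.27 m: y_tw ≈ y₂, so the jump forms here.

y₂ = 8.26 m; the jump forms here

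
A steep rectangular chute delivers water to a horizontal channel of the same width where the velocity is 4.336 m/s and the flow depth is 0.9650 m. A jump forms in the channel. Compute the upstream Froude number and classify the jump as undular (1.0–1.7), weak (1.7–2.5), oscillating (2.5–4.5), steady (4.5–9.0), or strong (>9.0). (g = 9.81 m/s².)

Fr₁ = 1.409; undular jump

Fr₁ = V₁/√(g·y₁) = 4.336/√(9.81×0.9650) = 1.409.
Fr₁ = 1.409 lies in the undular range.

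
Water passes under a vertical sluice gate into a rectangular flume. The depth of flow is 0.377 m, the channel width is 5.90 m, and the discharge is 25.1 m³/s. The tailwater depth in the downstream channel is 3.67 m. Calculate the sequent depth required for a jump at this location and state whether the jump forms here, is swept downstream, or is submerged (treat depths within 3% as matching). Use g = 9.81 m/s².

q = Q/b = 25.1/5.90 = 4.25 m²/s; V₁ = q/y₁ = 11.3 m/s. Fr₁ = V₁/√(g·y₁) = 5.87.
By Bélanger, y₂/y₁ = ½[√(1 + 8Fr₁²) − 1] = ½[√276.4 − 1] = 7.81.
y₂ = 7.81 × 0.377 = 2.95 m.
Tailwater y_tw = 3.67 m: y_tw > y₂, so the jump is submerged.

y₂ = 2.95 m; the jump is submerged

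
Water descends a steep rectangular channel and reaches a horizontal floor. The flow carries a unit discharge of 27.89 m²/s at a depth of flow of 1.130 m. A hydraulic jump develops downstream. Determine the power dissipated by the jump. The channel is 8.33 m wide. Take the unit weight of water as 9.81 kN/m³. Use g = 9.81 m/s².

V₁ = q/y₁ = 27.89/1.130 = 24.68 m/s. Fr₁ = V₁/√(g·y₁) = 24.68/√(9.81×1.130) = 7.413.
Bélanger equation: y₂/y₁ = ½[√(1 + 8Fr₁²) − 1] = ½[√440.63 − 1] = 9.996.
y₂ = 9.996 × 1.130 = 11.29 m.
V₂ = q/y₂ = 27.89/11.29 = 2.469 m/s. E₁ = y₁ + V₁²/2g = 32.18 m; E₂ = y₂ + V₂²/2g = 11.61 m. ΔE = E₁ − E₂ = 20.57 m.
Q = q·b = 27.89 × 8.33 = 232.3 m³/s. P = γ·Q·ΔE = 9.81 × 232.3 × 20.57 = 46887 kW.

P = 46887 kW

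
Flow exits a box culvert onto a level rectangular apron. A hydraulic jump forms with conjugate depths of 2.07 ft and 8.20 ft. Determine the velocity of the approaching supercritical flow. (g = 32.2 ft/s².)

For a rectangular channel the momentum equation gives q² = ½·g·y₁·y₂·(y₁ + y₂) = ½×32.2×2.07×8.20×10.3 = 2807.
q = √2807 = 53.0 ft²/s.
V₁ = q/y₁ = 53.0/2.07 = 25.6 ft/s.

V₁ = 25.6 ft/s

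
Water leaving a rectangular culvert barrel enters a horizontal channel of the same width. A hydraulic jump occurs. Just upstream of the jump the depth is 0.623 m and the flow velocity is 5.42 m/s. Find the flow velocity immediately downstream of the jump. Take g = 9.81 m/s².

Fr₁ = V₁/√(g·y₁) = 5.42/√(9.81×0.623) = 2.19.
From the momentum equation for a rectangular channel, y₂/y₁ = ½[√(1 + 8Fr₁²) − 1] = ½[√39.45 − 1] = 2.64.
y₂ = 2.64 × 0.623 = 1.65 m.
q = V₁·y₁ = 5.42 × 0.623 = 3.38 m²/s.
V₂ = q/y₂ = 3.38/1.65 = 2.05 m/s.

V₂ = 2.05 m/s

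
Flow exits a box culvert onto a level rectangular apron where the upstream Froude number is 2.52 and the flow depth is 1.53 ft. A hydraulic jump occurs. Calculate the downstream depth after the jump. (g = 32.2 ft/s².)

y₂ = 4.74 ft

Fr₁ = 2.52 (given).
By Bélanger, y₂/y₁ = ½[√(1 + 8Fr₁²) − 1] = ½[√51.80 − 1] = 3.10.
y₂ = 3.10 × 1.53 = 4.74 ft.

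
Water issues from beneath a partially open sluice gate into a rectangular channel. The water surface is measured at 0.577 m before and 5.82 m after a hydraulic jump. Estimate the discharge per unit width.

q = 10.3 m²/s

For a rectangular channel the momentum equation gives q² = ½·g·y₁·y₂·(y₁ + y₂) = ½×9.81×0.577×5.82×6.40 = 105.
q = √105 = 10.3 m²/s.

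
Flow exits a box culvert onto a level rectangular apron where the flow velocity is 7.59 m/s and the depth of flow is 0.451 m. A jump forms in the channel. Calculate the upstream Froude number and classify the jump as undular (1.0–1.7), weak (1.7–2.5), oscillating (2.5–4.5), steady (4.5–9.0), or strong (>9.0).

Fr₁ = 3.61; oscillating jump

Fr₁ = V₁/√(g·y₁) = 7.59/√(9.81×0.451) = 3.61.
Fr₁ = 3.61 lies in the oscillating range.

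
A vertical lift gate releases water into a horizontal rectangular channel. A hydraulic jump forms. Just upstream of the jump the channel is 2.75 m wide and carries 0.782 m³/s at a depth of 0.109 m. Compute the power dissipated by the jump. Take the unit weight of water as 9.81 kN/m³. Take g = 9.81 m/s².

q = Q/b = 0.782/2.75 = 0.284 m²/s; V₁ = q/y₁ = 2.61 m/s. Fr₁ = V₁/√(g·y₁) = 2.52.
Sequent-depth ratio: y₂/y₁ = ½[√(1 + 8Fr₁²) − 1] = ½[√51.92 − 1] = 3.10.
y₂ = 3.10 × 0.109 = 0.338 m.
V₂ = q/y₂ = 0.284/0.338 = 0.841 m/s. E₁ = y₁ + V₁²/2g = 0.456 m; E₂ = y₂ + V₂²/2g = 0.374 m. ΔE = E₁ − E₂ = 0.0817 m.
P = γ·Q·ΔE = 9.81 × 0.782 × 0.0817 = 0.626 kW.

P = 0.626 kW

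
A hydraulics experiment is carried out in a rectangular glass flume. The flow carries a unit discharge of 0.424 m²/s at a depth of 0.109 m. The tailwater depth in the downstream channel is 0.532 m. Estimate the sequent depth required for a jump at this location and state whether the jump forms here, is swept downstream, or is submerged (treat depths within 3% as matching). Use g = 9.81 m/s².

y₂ = 0.528 m; the jump forms here

V₁ = q/y₁ = 0.424/0.109 = 3.89 m/s. Fr₁ = V₁/√(g·y₁) = 3.89/√(9.81×0.109) = 3.76.
Bélanger equation: y₂/y₁ = ½[√(1 + 8Fr₁²) − 1] = ½[√114.2 − 1] = 4.84.
y₂ = 4.84 × 0.109 = 0.528 m.
Tailwater y_tw = 0.532 m: y_tw ≈ y₂, so the jump forms here.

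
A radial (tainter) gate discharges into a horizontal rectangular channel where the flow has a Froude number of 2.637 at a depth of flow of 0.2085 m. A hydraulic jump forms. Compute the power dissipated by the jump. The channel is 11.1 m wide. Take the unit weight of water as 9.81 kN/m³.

Fr₁ = 2.637 (given).
By Bélanger, y₂/y₁ = ½[√(1 + 8Fr₁²) − 1] = ½[√56.630 − 1] = 3.263.
y₂ = 3.263 × 0.2085 = 0.6803 m.
Head loss: ΔE = (y₂ − y₁)³/(4y₁y₂) = (0.6803 − 0.2085)³/(4×0.2085×0.6803) = 0.1050/0.5673 = 0.1851 m.
V₁ = Fr₁·√(g·y₁) = 2.637×√(9.81×0.2085) = 3.771 m/s; q = V₁·y₁ = 0.7863 m²/s. Q = q·b = 0.7863 × 11.1 = 8.728 m³/s. P = γ·Q·ΔE = 9.81 × 8.728 × 0.1851 = 15.85 kW.

P = 15.85 kW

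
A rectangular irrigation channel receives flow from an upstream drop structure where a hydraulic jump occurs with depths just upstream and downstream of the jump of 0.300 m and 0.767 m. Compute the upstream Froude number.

For a rectangular channel the momentum equation gives q² = ½·g·y₁·y₂·(y₁ + y₂) = ½×9.81×0.300×0.767×1.07 = 1.20.
q = √1.20 = 1.10 m²/s.
V₁ = q/y₁ = 3.66 m/s; Fr₁ = V₁/√(g·y₁) = 2.13.

Fr₁ = 2.13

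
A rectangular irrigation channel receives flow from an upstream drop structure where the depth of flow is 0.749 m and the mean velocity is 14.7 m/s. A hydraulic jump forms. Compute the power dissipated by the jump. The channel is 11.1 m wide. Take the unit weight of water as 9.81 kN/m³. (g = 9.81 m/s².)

P = 7394 kW

Fr₁ = V₁/√(g·y₁) = 14.7/√(9.81×0.749) = 5.42.
From the momentum equation for a rectangular channel, y₂/y₁ = ½[√(1 + 8Fr₁²) − 1] = ½[√236.3 − 1] = 7.19.
y₂ = 7.19 × 0.749 = 5.38 m.
Head loss: ΔE = (y₂ − y₁)³/(4y₁y₂) = (5.38 − 0.749)³/(4×0.749×5.38) = 99.4/16.1 = 6.17 m.
q = V₁·y₁ = 14.7 × 0.749 = 11.0 m²/s. Q = q·b = 11.0 × 11.1 = 122 m³/s. P = γ·Q·ΔE = 9.81 × 122 × 6.17 = 7394 kW.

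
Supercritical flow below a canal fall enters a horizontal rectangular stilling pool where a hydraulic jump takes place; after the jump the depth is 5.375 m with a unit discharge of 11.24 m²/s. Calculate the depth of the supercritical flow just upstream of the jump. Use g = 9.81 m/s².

y₁ = 0.7787 m

V₂ = q/y₂ = 11.24/5.375 = 2.091 m/s; Fr₂ = V₂/√(g·y₂) = 0.2880.
Since the conjugate-depth ratio holds either way, y₁/y₂ = ½[√(1 + 8Fr₂²) − 1] = ½[√1.6635 − 1] = 0.1449.
y₁ = 0.1449 × 5.375 = 0.7787 m.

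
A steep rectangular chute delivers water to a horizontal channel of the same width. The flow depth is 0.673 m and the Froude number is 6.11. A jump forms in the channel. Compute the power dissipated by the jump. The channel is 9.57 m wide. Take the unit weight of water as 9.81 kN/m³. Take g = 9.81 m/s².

Fr₁ = 6.11 (given).
Bélanger equation: y₂/y₁ = ½[√(1 + 8Fr₁²) − 1] = ½[√299.7 − 1] = 8.16.
y₂ = 8.16 × 0.673 = 5.49 m.
V₁ = Fr₁·√(g·y₁) = 6.11×√(9.81×0.673) = 15.7 m/s; q = V₁·y₁ = 10.6 m²/s. V₂ = q/y₂ = 10.6/5.49 = 1.93 m/s. E₁ = y₁ + V₁²/2g = 13.2 m; E₂ = y₂ + V₂²/2g = 5.68 m. ΔE = E₁ − E₂ = 7.56 m.
Q = q·b = 10.6 × 9.57 = 101 m³/s. P = γ·Q·ΔE = 9.81 × 101 × 7.56 = 7497 kW.

P = 7497 kW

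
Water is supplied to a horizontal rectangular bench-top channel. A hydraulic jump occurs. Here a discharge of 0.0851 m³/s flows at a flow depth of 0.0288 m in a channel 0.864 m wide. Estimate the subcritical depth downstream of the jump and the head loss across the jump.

y₂ = 0.248 m; ΔE = 0.369 m

q = Q/b = 0.0851/0.864 = 0.0985 m²/s; V₁ = q/y₁ = 3.42 m/s. Fr₁ = V₁/√(g·y₁) = 6.43.
Sequent-depth ratio: y₂/y₁ = ½[√(1 + 8Fr₁²) − 1] = ½[√332.2 − 1] = 8.61.
y₂ = 8.61 × 0.0288 = 0.248 m.
Head loss: ΔE = (y₂ − y₁)³/(4y₁y₂) = (0.248 − 0.0288)³/(4×0.0288×0.248) = 0.0105/0.0286 = 0.369 m.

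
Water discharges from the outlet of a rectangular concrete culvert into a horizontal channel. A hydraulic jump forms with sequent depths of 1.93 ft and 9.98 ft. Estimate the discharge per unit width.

q = 60.8 ft²/s

For a rectangular channel the momentum equation gives q² = ½·g·y₁·y₂·(y₁ + y₂) = ½×32.2×1.93×9.98×11.9 = 3693.
q = √3693 = 60.8 ft²/s.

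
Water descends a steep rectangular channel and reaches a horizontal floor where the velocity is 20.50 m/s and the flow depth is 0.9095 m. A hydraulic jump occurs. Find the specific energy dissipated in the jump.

ΔE = 13.69 m

Fr₁ = V₁/√(g·y₁) = 20.50/√(9.81×0.9095) = 6.863.
Conjugate-depth relation: y₂/y₁ = ½[√(1 + 8Fr₁²) − 1] = ½[√377.81 − 1] = 9.219.
y₂ = 9.219 × 0.9095 = 8.384 m.
Head loss: ΔE = (y₂ − y₁)³/(4y₁y₂) = (8.384 − 0.9095)³/(4×0.9095×8.384) = 417.7/30.50 = 13.69 m.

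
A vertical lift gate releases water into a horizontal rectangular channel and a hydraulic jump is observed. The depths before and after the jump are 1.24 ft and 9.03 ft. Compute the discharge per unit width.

For a rectangular channel the momentum equation gives q² = ½·g·y₁·y₂·(y₁ + y₂) = ½×32.2×1.24×9.03×10.3 = 1851.
q = √1851 = 43.0 ft²/s.

q = 43.0 ft²/s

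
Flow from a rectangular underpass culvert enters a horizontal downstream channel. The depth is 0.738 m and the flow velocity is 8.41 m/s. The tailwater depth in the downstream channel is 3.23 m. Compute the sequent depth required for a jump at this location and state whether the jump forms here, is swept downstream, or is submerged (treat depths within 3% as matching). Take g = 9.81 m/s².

Fr₁ = V₁/√(g·y₁) = 8.41/√(9.81×0.738) = 3.13.
By Bélanger, y₂/y₁ = ½[√(1 + 8Fr₁²) − 1] = ½[√79.15 − 1] = 3.95.
y₂ = 3.95 × 0.738 = 2.91 m.
Tailwater y_tw = 3.23 m: y_tw > y₂, so the jump is submerged.

y₂ = 2.91 m; the jump is submerged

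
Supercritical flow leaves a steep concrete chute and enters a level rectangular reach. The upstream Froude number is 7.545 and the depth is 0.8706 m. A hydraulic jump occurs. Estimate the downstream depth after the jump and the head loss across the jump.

y₂ = 8.864 m; ΔE = 16.55 m

Fr₁ = 7.545 (given).
Conjugate-depth relation: y₂/y₁ = ½[√(1 + 8Fr₁²) − 1] = ½[√456.42 − 1] = 10.18.
y₂ = 10.18 × 0.8706 = 8.864 m.
V₁ = Fr₁·√(g·y₁) = 7.545×√(9.81×0.8706) = 22.05 m/s; q = V₁·y₁ = 19.20 m²/s. V₂ = q/y₂ = 19.20/8.864 = 2.166 m/s. E₁ = y₁ + V₁²/2g = 25.65 m; E₂ = y₂ + V₂²/2g = 9.103 m. ΔE = E₁ − E₂ = 16.55 m.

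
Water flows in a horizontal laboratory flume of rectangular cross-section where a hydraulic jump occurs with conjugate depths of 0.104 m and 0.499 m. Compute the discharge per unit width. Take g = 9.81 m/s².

q = 0.392 m²/s

For a rectangular channel the momentum equation gives q² = ½·g·y₁·y₂·(y₁ + y₂) = ½×9.81×0.104×0.499×0.603 = 0.153.
q = √0.153 = 0.392 m²/s.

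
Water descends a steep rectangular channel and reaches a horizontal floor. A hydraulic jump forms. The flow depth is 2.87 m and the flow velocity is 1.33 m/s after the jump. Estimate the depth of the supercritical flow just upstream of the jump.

Fr₂ = V₂/√(g·y₂) = 1.33/√(9.81×2.87) = 0.251.
The Bélanger relation is symmetric: y₁/y₂ = ½[√(1 + 8Fr₂²) − 1] = ½[√1.503 − 1] = 0.113.
y₁ = 0.113 × 2.87 = 0.324 m.

y₁ = 0.324 m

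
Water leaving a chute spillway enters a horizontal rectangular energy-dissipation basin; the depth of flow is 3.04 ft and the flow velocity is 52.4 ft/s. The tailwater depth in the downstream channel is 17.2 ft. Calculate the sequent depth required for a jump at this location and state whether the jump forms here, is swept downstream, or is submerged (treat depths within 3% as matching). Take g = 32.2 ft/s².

Fr₁ = V₁/√(g·y₁) = 52.4/√(32.2×3.04) = 5.30.
Bélanger equation: y₂/y₁ = ½[√(1 + 8Fr₁²) − 1] = ½[√225.4 − 1] = 7.01.
y₂ = 7.01 × 3.04 = 21.3 ft.
Tailwater y_tw = 17.2 ft: y_tw < y₂, so the jump is swept downstream.

y₂ = 21.3 ft; the jump is swept downstream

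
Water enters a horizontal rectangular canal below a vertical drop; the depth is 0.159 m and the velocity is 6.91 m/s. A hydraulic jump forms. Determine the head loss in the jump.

ΔE = 1.38 m

Fr₁ = V₁/√(g·y₁) = 6.91/√(9.81×0.159) = 5.53.
Bélanger equation: y₂/y₁ = ½[√(1 + 8Fr₁²) − 1] = ½[√245.9 − 1] = 7.34.
y₂ = 7.34 × 0.159 = 1.17 m.
q = V₁·y₁ = 6.91 × 0.159 = 1.10 m²/s. V₂ = q/y₂ = 1.10/1.17 = 0.941 m/s. E₁ = y₁ + V₁²/2g = 2.59 m; E₂ = y₂ + V₂²/2g = 1.21 m. ΔE = E₁ − E₂ = 1.38 m.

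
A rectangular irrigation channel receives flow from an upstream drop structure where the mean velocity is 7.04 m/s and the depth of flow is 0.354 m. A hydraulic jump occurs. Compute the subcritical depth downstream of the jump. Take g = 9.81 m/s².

Fr₁ = V₁/√(g·y₁) = 7.04/√(9.81×0.354) = 3.78.
By Bélanger, y₂/y₁ = ½[√(1 + 8Fr₁²) − 1] = ½[√115.2 − 1] = 4.87.
y₂ = 4.87 × 0.354 = 1.72 m.

y₂ = 1.72 m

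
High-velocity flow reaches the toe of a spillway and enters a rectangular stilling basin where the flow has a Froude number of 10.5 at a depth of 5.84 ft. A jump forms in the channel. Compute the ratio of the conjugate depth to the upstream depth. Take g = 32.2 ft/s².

Fr₁ = 10.5 (given).
Sequent-depth ratio: y₂/y₁ = ½[√(1 + 8Fr₁²) − 1] = ½[√883.0 − 1] = 14.4.

y₂/y₁ = 14.4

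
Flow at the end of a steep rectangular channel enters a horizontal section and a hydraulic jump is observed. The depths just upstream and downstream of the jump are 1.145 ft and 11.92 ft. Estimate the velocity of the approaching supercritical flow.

For a rectangular channel the momentum equation gives q² = ½·g·y₁·y₂·(y₁ + y₂) = ½×32.2×1.145×11.92×13.06 = 2871.
q = √2871 = 53.58 ft²/s.
V₁ = q/y₁ = 53.58/1.145 = 46.80 ft/s.

V₁ = 46.80 ft/s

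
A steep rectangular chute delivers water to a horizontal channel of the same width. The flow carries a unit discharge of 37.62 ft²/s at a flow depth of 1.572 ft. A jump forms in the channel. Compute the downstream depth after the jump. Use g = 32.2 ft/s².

V₁ = q/y₁ = 37.62/1.572 = 23.93 ft/s. Fr₁ = V₁/√(g·y₁) = 23.93/√(32.2×1.572) = 3.364.
Conjugate-depth relation: y₂/y₁ = ½[√(1 + 8Fr₁²) − 1] = ½[√91.514 − 1] = 4.283.
y₂ = 4.283 × 1.572 = 6.733 ft.

y₂ = 6.733 ft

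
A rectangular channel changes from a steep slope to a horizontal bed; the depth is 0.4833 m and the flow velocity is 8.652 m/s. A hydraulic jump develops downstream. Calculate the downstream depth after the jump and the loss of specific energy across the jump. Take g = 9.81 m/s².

y₂ = 2.485 m; ΔE = 1.669 m

Fr₁ = V₁/√(g·y₁) = 8.652/√(9.81×0.4833) = 3.974.
From the momentum equation for a rectangular channel, y₂/y₁ = ½[√(1 + 8Fr₁²) − 1] = ½[√127.31 − 1] = 5.142.
y₂ = 5.142 × 0.4833 = 2.485 m.
q = V₁·y₁ = 8.652 × 0.4833 = 4.182 m²/s. V₂ = q/y₂ = 4.182/2.485 = 1.683 m/s. E₁ = y₁ + V₁²/2g = 4.299 m; E₂ = y₂ + V₂²/2g = 2.629 m. ΔE = E₁ − E₂ = 1.669 m.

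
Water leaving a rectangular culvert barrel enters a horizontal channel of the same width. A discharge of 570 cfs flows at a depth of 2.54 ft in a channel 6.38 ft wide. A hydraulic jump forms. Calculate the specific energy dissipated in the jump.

q = Q/b = 570/6.38 = 89.3 ft²/s; V₁ = q/y₁ = 35.2 ft/s. Fr₁ = V₁/√(g·y₁) = 3.89.
Bélanger equation: y₂/y₁ = ½[√(1 + 8Fr₁²) − 1] = ½[√122.0 − 1] = 5.02.
y₂ = 5.02 × 2.54 = 12.8 ft.
Head loss: ΔE = (y₂ − y₁)³/(4y₁y₂) = (12.8 − 2.54)³/(4×2.54×12.8) = 1067/130 = 8.23 ft.

ΔE = 8.23 ft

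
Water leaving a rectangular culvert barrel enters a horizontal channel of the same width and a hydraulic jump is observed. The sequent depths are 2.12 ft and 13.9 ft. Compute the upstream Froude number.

For a rectangular channel the momentum equation gives q² = ½·g·y₁·y₂·(y₁ + y₂) = ½×32.2×2.12×13.9×16.0 = 7600.
q = √7600 = 87.2 ft²/s.
V₁ = q/y₁ = 41.1 ft/s; Fr₁ = V₁/√(g·y₁) = 4.98.

Fr₁ = 4.98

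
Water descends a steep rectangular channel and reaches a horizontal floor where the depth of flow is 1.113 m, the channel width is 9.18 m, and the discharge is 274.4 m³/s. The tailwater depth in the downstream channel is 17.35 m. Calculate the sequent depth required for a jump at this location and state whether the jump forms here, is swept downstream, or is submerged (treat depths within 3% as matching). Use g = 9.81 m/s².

q = Q/b = 274.4/9.18 = 29.89 m²/s; V₁ = q/y₁ = 26.86 m/s. Fr₁ = V₁/√(g·y₁) = 8.128.
Conjugate-depth relation: y₂/y₁ = ½[√(1 + 8Fr₁²) − 1] = ½[√529.47 − 1] = 11.01.
y₂ = 11.01 × 1.113 = 12.25 m.
Tailwater y_tw = 17.35 m: y_tw > y₂, so the jump is submerged.

y₂ = 12.25 m; the jump is submerged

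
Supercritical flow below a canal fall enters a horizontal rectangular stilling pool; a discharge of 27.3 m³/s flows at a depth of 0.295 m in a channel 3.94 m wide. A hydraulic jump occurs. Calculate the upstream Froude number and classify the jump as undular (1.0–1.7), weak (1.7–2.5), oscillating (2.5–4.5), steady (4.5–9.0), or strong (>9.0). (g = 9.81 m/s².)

q = Q/b = 27.3/3.94 = 6.93 m²/s; V₁ = q/y₁ = 23.5 m/s. Fr₁ = V₁/√(g·y₁) = 13.8.
Fr₁ = 13.8 lies in the strong range.

Fr₁ = 13.8; strong jump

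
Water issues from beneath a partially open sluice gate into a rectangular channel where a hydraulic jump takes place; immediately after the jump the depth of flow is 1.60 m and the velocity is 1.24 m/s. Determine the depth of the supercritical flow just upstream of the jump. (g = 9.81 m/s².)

y₁ = 0.268 m

Fr₂ = V₂/√(g·y₂) = 1.24/√(9.81×1.60) = 0.313.
The Bélanger relation is symmetric: y₁/y₂ = ½[√(1 + 8Fr₂²) − 1] = ½[√1.784 − 1] = 0.168.
y₁ = 0.168 × 1.60 = 0.268 m.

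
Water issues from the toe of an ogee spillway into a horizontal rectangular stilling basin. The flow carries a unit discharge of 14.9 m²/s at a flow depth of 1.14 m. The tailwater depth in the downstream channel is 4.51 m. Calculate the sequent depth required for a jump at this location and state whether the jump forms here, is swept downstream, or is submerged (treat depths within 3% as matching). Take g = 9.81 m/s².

y₂ = 5.76 m; the jump is swept downstream

V₁ = q/y₁ = 14.9/1.14 = 13.1 m/s. Fr₁ = V₁/√(g·y₁) = 13.1/√(9.81×1.14) = 3.91.
Sequent-depth ratio: y₂/y₁ = ½[√(1 + 8Fr₁²) − 1] = ½[√123.2 − 1] = 5.05.
y₂ = 5.05 × 1.14 = 5.76 m.
Tailwater y_tw = 4.51 m: y_tw < y₂, so the jump is swept downstream.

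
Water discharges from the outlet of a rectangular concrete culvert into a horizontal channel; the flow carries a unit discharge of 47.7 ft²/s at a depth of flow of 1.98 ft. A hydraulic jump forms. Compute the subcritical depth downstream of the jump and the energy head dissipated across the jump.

y₂ = 7.52 ft; ΔE = 2.85 ft

V₁ = q/y₁ = 47.7/1.98 = 24.1 ft/s. Fr₁ = V₁/√(g·y₁) = 24.1/√(32.2×1.98) = 3.02.
Conjugate-depth relation: y₂/y₁ = ½[√(1 + 8Fr₁²) − 1] = ½[√73.82 − 1] = 3.80.
y₂ = 3.80 × 1.98 = 7.52 ft.
V₂ = q/y₂ = 47.7/7.52 = 6.35 ft/s. E₁ = y₁ + V₁²/2g = 11.0 ft; E₂ = y₂ + V₂²/2g = 8.14 ft. ΔE = E₁ − E₂ = 2.85 ft.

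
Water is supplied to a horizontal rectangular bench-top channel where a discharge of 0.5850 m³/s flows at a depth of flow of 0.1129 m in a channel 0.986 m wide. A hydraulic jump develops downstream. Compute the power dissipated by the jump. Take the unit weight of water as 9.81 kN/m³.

P = 4.276 kW

q = Q/b = 0.5850/0.986 = 0.5933 m²/s; V₁ = q/y₁ = 5.255 m/s. Fr₁ = V₁/√(g·y₁) = 4.993.
Sequent-depth ratio: y₂/y₁ = ½[√(1 + 8Fr₁²) − 1] = ½[√200.48 − 1] = 6.580.
y₂ = 6.580 × 0.1129 = 0.7428 m.
Head loss: ΔE = (y₂ − y₁)³/(4y₁y₂) = (0.7428 − 0.1129)³/(4×0.1129×0.7428) = 0.2500/0.3355 = 0.7451 m.
P = γ·Q·ΔE = 9.81 × 0.5850 × 0.7451 = 4.276 kW.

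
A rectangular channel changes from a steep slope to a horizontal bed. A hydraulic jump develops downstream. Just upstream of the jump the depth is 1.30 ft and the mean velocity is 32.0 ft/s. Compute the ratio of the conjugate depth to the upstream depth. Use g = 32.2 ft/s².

Fr₁ = V₁/√(g·y₁) = 32.0/√(32.2×1.30) = 4.95.
Bélanger equation: y₂/y₁ = ½[√(1 + 8Fr₁²) − 1] = ½[√196.7 − 1] = 6.51.

y₂/y₁ = 6.51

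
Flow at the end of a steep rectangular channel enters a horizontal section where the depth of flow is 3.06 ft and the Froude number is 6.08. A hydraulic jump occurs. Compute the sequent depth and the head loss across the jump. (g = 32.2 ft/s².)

y₂ = 24.8 ft; ΔE = 33.9 ft

Fr₁ = 6.08 (given).
By Bélanger, y₂/y₁ = ½[√(1 + 8Fr₁²) − 1] = ½[√296.7 − 1] = 8.11.
y₂ = 8.11 × 3.06 = 24.8 ft.
Head loss: ΔE = (y₂ − y₁)³/(4y₁y₂) = (24.8 − 3.06)³/(4×3.06×24.8) = 10311/304 = 33.9 ft.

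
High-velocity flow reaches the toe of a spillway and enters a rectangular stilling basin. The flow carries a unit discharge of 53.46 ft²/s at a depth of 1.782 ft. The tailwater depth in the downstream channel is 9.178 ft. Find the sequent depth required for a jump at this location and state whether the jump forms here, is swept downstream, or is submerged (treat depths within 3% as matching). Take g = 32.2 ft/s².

V₁ = q/y₁ = 53.46/1.782 = 30.00 ft/s. Fr₁ = V₁/√(g·y₁) = 30.00/√(32.2×1.782) = 3.960.
Bélanger equation: y₂/y₁ = ½[√(1 + 8Fr₁²) − 1] = ½[√126.48 − 1] = 5.123.
y₂ = 5.123 × 1.782 = 9.129 ft.
Tailwater y_tw = 9.178 ft: y_tw ≈ y₂, so the jump forms here.

y₂ = 9.129 ft; the jump forms here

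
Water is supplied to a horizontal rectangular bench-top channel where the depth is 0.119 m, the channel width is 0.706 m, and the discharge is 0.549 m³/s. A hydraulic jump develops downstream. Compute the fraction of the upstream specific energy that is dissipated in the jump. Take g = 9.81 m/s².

ΔE/E₁ = 0.567 (56.7%)

q = Q/b = 0.549/0.706 = 0.778 m²/s; V₁ = q/y₁ = 6.53 m/s. Fr₁ = V₁/√(g·y₁) = 6.05.
Bélanger equation: y₂/y₁ = ½[√(1 + 8Fr₁²) − 1] = ½[√293.6 − 1] = 8.07.
y₂ = 8.07 × 0.119 = 0.960 m.
E₁ = y₁ + V₁²/2g = 2.30 m. ΔE = (y₂ − y₁)³/(4y₁y₂) = 1.30 m. ΔE/E₁ = 1.30/2.30 = 0.567.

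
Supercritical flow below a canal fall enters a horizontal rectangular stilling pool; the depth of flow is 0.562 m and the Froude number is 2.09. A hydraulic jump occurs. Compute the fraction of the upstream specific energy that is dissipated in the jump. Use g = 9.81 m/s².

Fr₁ = 2.09 (given).
Bélanger equation: y₂/y₁ = ½[√(1 + 8Fr₁²) − 1] = ½[√35.94 − 1] = 2.50.
y₂ = 2.50 × 0.562 = 1.40 m.
E₁ = y₁(1 + Fr₁²/2) = 0.562×(1 + 2.09²/2) = 1.79 m. ΔE = (y₂ − y₁)³/(4y₁y₂) = 0.189 m. ΔE/E₁ = 0.189/1.79 = 0.106.

ΔE/E₁ = 0.106 (10.6%)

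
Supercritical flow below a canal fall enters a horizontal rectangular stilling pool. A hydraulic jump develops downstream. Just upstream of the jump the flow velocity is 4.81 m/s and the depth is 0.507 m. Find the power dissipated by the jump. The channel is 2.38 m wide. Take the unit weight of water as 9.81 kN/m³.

P = 11.2 kW

Fr₁ = V₁/√(g·y₁) = 4.81/√(9.81×0.507) = 2.16.
From the momentum equation for a rectangular channel, y₂/y₁ = ½[√(1 + 8Fr₁²) − 1] = ½[√38.21 − 1] = 2.59.
y₂ = 2.59 × 0.507 = 1.31 m.
Head loss: ΔE = (y₂ − y₁)³/(4y₁y₂) = (1.31 − 0.507)³/(4×0.507×1.31) = 0.525/2.66 = 0.197 m.
q = V₁·y₁ = 4.81 × 0.507 = 2.44 m²/s. Q = q·b = 2.44 × 2.38 = 5.80 m³/s. P = γ·Q·ΔE = 9.81 × 5.80 × 0.197 = 11.2 kW.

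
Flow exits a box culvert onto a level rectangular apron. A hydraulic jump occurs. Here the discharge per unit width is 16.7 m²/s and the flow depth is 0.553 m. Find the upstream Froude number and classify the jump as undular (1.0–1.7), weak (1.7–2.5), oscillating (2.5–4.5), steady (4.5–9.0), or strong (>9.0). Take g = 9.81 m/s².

Fr₁ = 13.0; strong jump

V₁ = q/y₁ = 16.7/0.553 = 30.2 m/s. Fr₁ = V₁/√(g·y₁) = 30.2/√(9.81×0.553) = 13.0.
Fr₁ = 13.0 lies in the strong range.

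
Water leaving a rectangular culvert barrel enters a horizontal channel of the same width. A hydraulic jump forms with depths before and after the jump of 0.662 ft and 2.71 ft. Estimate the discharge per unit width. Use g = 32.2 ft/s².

For a rectangular channel the momentum equation gives q² = ½·g·y₁·y₂·(y₁ + y₂) = ½×32.2×0.662×2.71×3.37 = 97.4.
q = √97.4 = 9.87 ft²/s.

q = 9.87 ft²/s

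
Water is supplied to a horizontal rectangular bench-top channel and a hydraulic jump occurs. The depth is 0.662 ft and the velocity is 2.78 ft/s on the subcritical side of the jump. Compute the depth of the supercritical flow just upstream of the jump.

y₁ = 0.323 ft

Fr₂ = V₂/√(g·y₂) = 2.78/√(32.2×0.662) = 0.602.
From the momentum equation (using Fr₂), y₁/y₂ = ½[√(1 + 8Fr₂²) − 1] = ½[√3.900 − 1] = 0.487.
y₁ = 0.487 × 0.662 = 0.323 ft.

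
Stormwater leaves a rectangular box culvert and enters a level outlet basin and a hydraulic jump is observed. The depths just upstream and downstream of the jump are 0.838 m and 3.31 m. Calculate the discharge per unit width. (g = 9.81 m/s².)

q = 7.51 m²/s

For a rectangular channel the momentum equation gives q² = ½·g·y₁·y₂·(y₁ + y₂) = ½×9.81×0.838×3.31×4.15 = 56.4.
q = √56.4 = 7.51 m²/s.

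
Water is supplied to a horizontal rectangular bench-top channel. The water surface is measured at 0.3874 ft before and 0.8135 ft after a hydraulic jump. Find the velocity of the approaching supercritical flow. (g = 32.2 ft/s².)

For a rectangular channel the momentum equation gives q² = ½·g·y₁·y₂·(y₁ + y₂) = ½×32.2×0.3874×0.8135×1.201 = 6.093.
q = √6.093 = 2.468 ft²/s.
V₁ = q/y₁ = 2.468/0.3874 = 6.372 ft/s.

V₁ = 6.372 ft/s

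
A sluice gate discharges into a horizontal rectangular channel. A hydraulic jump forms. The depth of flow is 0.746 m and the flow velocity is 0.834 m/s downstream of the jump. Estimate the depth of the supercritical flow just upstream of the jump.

y₁ = 0.122 m

Fr₂ = V₂/√(g·y₂) = 0.834/√(9.81×0.746) = 0.308.
From the momentum equation (using Fr₂), y₁/y₂ = ½[√(1 + 8Fr₂²) − 1] = ½[√1.760 − 1] = 0.163.
y₁ = 0.163 × 0.746 = 0.122 m.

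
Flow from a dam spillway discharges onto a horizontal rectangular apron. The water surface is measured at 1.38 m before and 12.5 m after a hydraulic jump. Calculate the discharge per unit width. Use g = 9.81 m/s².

q = 34.3 m²/s

For a rectangular channel the momentum equation gives q² = ½·g·y₁·y₂·(y₁ + y₂) = ½×9.81×1.38×12.5×13.9 = 1174.
q = √1174 = 34.3 m²/s.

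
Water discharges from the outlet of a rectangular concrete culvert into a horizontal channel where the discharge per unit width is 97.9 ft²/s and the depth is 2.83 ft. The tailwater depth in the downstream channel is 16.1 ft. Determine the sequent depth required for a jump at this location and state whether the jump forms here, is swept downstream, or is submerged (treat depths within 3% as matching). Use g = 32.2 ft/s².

y₂ = 13.2 ft; the jump is submerged

V₁ = q/y₁ = 97.9/2.83 = 34.6 ft/s. Fr₁ = V₁/√(g·y₁) = 34.6/√(32.2×2.83) = 3.62.
Conjugate-depth relation: y₂/y₁ = ½[√(1 + 8Fr₁²) − 1] = ½[√106.1 − 1] = 4.65.
y₂ = 4.65 × 2.83 = 13.2 ft.
Tailwater y_tw = 16.1 ft: y_tw > y₂, so the jump is submerged.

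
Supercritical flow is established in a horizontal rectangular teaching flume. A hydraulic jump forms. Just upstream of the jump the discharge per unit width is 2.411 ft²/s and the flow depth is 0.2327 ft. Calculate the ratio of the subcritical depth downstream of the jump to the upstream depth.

V₁ = q/y₁ = 2.411/0.2327 = 10.36 ft/s. Fr₁ = V₁/√(g·y₁) = 10.36/√(32.2×0.2327) = 3.785.
Sequent-depth ratio: y₂/y₁ = ½[√(1 + 8Fr₁²) − 1] = ½[√115.61 − 1] = 4.876.

y₂/y₁ = 4.876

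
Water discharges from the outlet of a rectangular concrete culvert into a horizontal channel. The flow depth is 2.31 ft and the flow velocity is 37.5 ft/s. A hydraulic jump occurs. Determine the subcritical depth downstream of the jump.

Fr₁ = V₁/√(g·y₁) = 37.5/√(32.2×2.31) = 4.35.
By Bélanger, y₂/y₁ = ½[√(1 + 8Fr₁²) − 1] = ½[√152.2 − 1] = 5.67.
y₂ = 5.67 × 2.31 = 13.1 ft.

y₂ = 13.1 ft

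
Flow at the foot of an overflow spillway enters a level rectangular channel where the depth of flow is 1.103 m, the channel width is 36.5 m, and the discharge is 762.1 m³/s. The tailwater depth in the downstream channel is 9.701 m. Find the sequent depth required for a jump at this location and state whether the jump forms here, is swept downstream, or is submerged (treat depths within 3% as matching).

y₂ = 8.442 m; the jump is submerged

q = Q/b = 762.1/36.5 = 20.88 m²/s; V₁ = q/y₁ = 18.93 m/s. Fr₁ = V₁/√(g·y₁) = 5.755.
Conjugate-depth relation: y₂/y₁ = ½[√(1 + 8Fr₁²) − 1] = ½[√265.93 − 1] = 7.654.
y₂ = 7.654 × 1.103 = 8.442 m.
Tailwater y_tw = 9.701 m: y_tw > y₂, so the jump is submerged.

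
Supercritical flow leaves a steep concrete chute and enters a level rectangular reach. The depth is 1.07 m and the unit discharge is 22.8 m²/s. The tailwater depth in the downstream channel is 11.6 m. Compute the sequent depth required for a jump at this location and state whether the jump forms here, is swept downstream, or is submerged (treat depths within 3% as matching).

V₁ = q/y₁ = 22.8/1.07 = 21.3 m/s. Fr₁ = V₁/√(g·y₁) = 21.3/√(9.81×1.07) = 6.58.
Conjugate-depth relation: y₂/y₁ = ½[√(1 + 8Fr₁²) − 1] = ½[√347.1 − 1] = 8.81.
y₂ = 8.81 × 1.07 = 9.43 m.
Tailwater y_tw = 11.6 m: y_tw > y₂, so the jump is submerged.

y₂ = 9.43 m; the jump is submerged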